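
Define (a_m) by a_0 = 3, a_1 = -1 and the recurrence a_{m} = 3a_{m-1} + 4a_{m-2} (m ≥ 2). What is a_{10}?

The ordinary generating function has denominator 1 - 3t - 4t^2.
Iterating the recurrence: a_0,…,a_{10} = 3, -1, 9, 23, 105, 407, 1641, 6551, 26217, 104855, 419433.

419433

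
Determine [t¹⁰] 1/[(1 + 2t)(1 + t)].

2047

The denominator gives the recurrence a_n = −3a_(n−1) − 2a_(n−2) for n ≥ 2; the numerator fixes a_0 = 1, a_1 = -3.
Iterating: 1, -3, 7, -15, 31, -63, 127, -255, 511, -1023, 2047, so a_10 = 2047.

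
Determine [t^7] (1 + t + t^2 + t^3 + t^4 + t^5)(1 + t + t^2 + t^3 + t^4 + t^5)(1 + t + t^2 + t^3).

20

(1 + t + t^2 + t^3 + t^4 + t^5) has coefficients 1,1,1,1,1,1 for degrees 0…5.
(1 + t + t^2 + t^3 + t^4 + t^5) has coefficients 1,1,1,1,1,1,0,0 for degrees 0…7.
Finally multiplying by (1 + t + t^2 + t^3), the product of all factors after the first has coefficients 1,2,3,4,4,4,3,2 for degrees 0…7.
[t^7] = 1·2 + 1·3 + 1·4 + 1·4 + 1·4 + 1·3 = 20.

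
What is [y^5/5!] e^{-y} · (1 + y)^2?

The EGF product rule gives c_5 = Σ_{k_1+k_2=5} C(5; k_1,k_2) · ∏ g_i(k_i), where e^{-y} gives (-1)^k; (1+y)^2 gives the falling factorial (2)_k.
g_1(k) for k = 0…5: 1, -1, 1, -1, 1, -1.
g_2(k) for k = 0…5: 1, 2, 2, 0, 0, 0.
c_5 = Σ_k C(5,k)·g_1(k)·g_2(5−k) = 10·(-1)·2 + 5·1·2 + 1·(-1)·1 = −20 + 10 − 1 = -11.

-11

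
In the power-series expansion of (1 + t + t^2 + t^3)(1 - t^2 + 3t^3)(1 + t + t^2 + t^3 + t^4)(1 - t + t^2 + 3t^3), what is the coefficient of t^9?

(1 + t + t^2 + t^3) has coefficients 1,1,1,1 for degrees 0…3.
(1 - t^2 + 3t^3) has coefficients 1,0,-1,3,0,0,0,0,0,0 for degrees 0…9.
Multiplying by (1 + t + t^2 + t^3 + t^4) gives running coefficients 1,1,0,3,3,2,2,3,0,0 for degrees 0…9.
Finally multiplying by (1 - t + t^2 + 3t^3), the product of all factors after the first has coefficients 1,0,0,7,3,2,12,12,5,9 for degrees 0…9.
[t^9] = 1·9 + 1·5 + 1·12 + 1·12 = 38.

38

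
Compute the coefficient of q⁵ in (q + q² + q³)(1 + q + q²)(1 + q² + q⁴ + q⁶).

5

(q + q² + q³) has coefficients 0,1,1,1 for degrees 0…3.
(1 + q + q²) has coefficients 1,1,1,0,0,0 for degrees 0…5.
Finally multiplying by (1 + q² + q⁴ + q⁶), the product of all factors after the first has coefficients 1,1,2,1,2,1 for degrees 0…5.
[q⁵] = 1·2 + 1·1 + 1·2 = 5.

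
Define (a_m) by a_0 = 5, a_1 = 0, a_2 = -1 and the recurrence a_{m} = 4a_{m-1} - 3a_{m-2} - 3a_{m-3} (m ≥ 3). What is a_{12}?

-73318

The ordinary generating function has denominator 1 - 4x + 3x^2 + 3x^3.
Iterating the recurrence: a_0,…,a_{12} = 5, 0, -1, -19, -73, -232, -652, -1693, -4120, -9445, -20341, -40669, -73318.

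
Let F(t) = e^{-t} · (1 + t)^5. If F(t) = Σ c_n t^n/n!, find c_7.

The EGF product rule gives c_7 = Σ_{k_1+k_2=7} C(7; k_1,k_2) · ∏ g_i(k_i), where e^{-t} gives (-1)^k; (1+t)^5 gives the falling factorial (5)_k.
g_1(k) for k = 0…7: 1, -1, 1, -1, 1, -1, 1, -1.
g_2(k) for k = 0…7: 1, 5, 20, 60, 120, 120, 0, 0.
c_7 = Σ_k C(7,k)·g_1(k)·g_2(7−k) = 21·1·120 + 35·(-1)·120 + 35·1·60 + 21·(-1)·20 + 7·1·5 + 1·(-1)·1 = 2520 − 4200 + 2100 − 420 + 35 − 1 = 34.

34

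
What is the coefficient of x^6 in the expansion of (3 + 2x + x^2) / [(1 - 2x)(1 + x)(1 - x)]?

Partial fractions give a closed form: a_n = (17/3)·2^n + (1/3)·(-1)^n + (-3)·1^n.
At n = 6: a_6 = 360.

360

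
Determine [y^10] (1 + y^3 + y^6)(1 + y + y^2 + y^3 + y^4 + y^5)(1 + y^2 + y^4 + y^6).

(1 + y^3 + y^6) has coefficients 1,0,0,1,0,0,1 for degrees 0…6.
(1 + y + y^2 + y^3 + y^4 + y^5) has coefficients 1,1,1,1,1,1,0,0,0,0,0 for degrees 0…10.
Finally multiplying by (1 + y^2 + y^4 + y^6), the product of all factors after the first has coefficients 1,1,2,2,3,3,3,3,2,2,1 for degrees 0…10.
[y^10] = 1·1 + 1·3 + 1·3 = 7.

7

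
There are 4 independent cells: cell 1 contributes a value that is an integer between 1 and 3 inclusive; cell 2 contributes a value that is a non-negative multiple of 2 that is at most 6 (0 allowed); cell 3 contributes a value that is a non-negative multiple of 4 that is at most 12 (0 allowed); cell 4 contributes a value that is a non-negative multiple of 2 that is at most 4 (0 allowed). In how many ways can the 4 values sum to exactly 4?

The generating function for the choices is (y + y^2 + y^3)·(1 + y^2 + y^4 + y^6)·(1 + y^4 + y^8 + y^12)·(1 + y^2 + y^4); the count is [y^4].
(y + y^2 + y^3) has coefficients 0,1,1,1 for degrees 0…3.
(1 + y^2 + y^4 + y^6) has coefficients 1,0,1,0,1 for degrees 0…4.
Multiplying by (1 + y^4 + y^8 + y^12) gives running coefficients 1,0,1,0,2 for degrees 0…4.
Finally multiplying by (1 + y^2 + y^4), the product of all factors after the first has coefficients 1,0,2,0,4 for degrees 0…4.
[y^4] = 1·0 + 1·2 + 1·0 = 2.

2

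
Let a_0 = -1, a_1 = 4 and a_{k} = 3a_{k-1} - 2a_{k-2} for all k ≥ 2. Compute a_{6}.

The ordinary generating function has denominator 1 - 3q + 2q^2.
Iterating the recurrence: a_0,…,a_{6} = -1, 4, 14, 34, 74, 154, 314.

314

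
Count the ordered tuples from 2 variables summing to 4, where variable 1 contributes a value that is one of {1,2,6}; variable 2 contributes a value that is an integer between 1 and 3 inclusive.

The generating function for the choices is (z + z² + z⁶)·(z + z² + z³); the count is [z⁴].
(z + z² + z⁶) has coefficients 0,1,1,0,0 for degrees 0…4.
(z + z² + z³) has coefficients 0,1,1,1,0 for degrees 0…4.
[z⁴] = 1·1 + 1·1 = 2.

2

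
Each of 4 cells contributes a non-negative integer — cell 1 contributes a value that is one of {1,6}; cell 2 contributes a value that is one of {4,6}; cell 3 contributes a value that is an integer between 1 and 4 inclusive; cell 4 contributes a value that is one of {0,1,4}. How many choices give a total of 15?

The generating function for the choices is (z + z⁶)·(z⁴ + z⁶)·(z + z² + z³ + z⁴)·(1 + z + z⁴); the count is [z¹⁵].
(z + z⁶) has coefficients 0,1,0,0,0,0,1 for degrees 0…6.
(z⁴ + z⁶) has coefficients 0,0,0,0,1,0,1,0,0,0,0,0,0,0,0,0 for degrees 0…15.
Multiplying by (z + z² + z³ + z⁴) gives running coefficients 0,0,0,0,0,1,1,2,2,1,1,0,0,0,0,0 for degrees 0…15.
Finally multiplying by (1 + z + z⁴), the product of all factors after the first has coefficients 0,0,0,0,0,1,2,3,4,4,3,3,2,1,1,0 for degrees 0…15.
[z¹⁵] = 1·1 + 1·4 = 5.

5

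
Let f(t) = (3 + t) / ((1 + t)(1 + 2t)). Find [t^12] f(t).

20478

The denominator gives the recurrence a_n = −3a_(n−1) − 2a_(n−2) for n ≥ 3; the numerator fixes a_0 = 3, a_1 = -8, a_2 = 18.
Iterating: 3, -8, 18, -38, 78, -158, 318, -638, 1278, -2558, 5118, -10238, 20478, so a_12 = 20478.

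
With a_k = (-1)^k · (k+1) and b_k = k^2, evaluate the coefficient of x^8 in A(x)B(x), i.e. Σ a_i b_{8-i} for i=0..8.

20

Write out a_i and b_{8-i} for i = 0,…,8 and sum the products.
Σ = 1·64 − 2·49 + 3·36 − 4·25 + 5·16 − 6·9 + 7·4 − 8·1 + 9·0 = 20.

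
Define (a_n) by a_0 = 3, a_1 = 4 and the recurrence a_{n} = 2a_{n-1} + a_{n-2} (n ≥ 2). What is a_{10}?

12467

The ordinary generating function has denominator 1 - 2q - q^2.
Iterating the recurrence: a_0,…,a_{10} = 3, 4, 11, 26, 63, 152, 367, 886, 2139, 5164, 12467.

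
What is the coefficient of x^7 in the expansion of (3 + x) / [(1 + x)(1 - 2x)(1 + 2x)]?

-170

The denominator gives the recurrence a_n = −a_(n−1) + 4a_(n−2) + 4a_(n−3) for n ≥ 3; the numerator fixes a_0 = 3, a_1 = -2, a_2 = 14.
Iterating: 3, -2, 14, -10, 58, -42, 234, -170, so a_7 = -170.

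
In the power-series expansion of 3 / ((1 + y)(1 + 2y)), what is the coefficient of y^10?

6141

The denominator gives the recurrence a_n = −3a_(n−1) − 2a_(n−2) for n ≥ 2; the numerator fixes a_0 = 3, a_1 = -9.
Iterating: 3, -9, 21, -45, 93, -189, 381, -765, 1533, -3069, 6141, so a_10 = 6141.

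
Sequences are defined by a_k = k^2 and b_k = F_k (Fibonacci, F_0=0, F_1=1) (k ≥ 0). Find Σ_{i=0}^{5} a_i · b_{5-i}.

36

Write out a_i and b_{5-i} for i = 0,…,5 and sum the products.
Σ = 0·5 + 1·3 + 4·2 + 9·1 + 16·1 + 25·0 = 36.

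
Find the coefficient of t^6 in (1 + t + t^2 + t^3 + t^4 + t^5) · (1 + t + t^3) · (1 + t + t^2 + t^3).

11

(1 + t + t^2 + t^3 + t^4 + t^5) has coefficients 1,1,1,1,1,1 for degrees 0…5.
(1 + t + t^3) has coefficients 1,1,0,1,0,0,0 for degrees 0…6.
Finally multiplying by (1 + t + t^2 + t^3), the product of all factors after the first has coefficients 1,2,2,3,2,1,1 for degrees 0…6.
[t^6] = 1·1 + 1·1 + 1·2 + 1·3 + 1·2 + 1·2 = 11.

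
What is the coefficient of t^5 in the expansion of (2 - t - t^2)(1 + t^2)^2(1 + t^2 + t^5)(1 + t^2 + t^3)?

1

(2 - t - t^2) has coefficients 2,-1,-1 for degrees 0…2.
(1 + t^2)^2 has coefficients 1,0,2,0,1,0 for degrees 0…5.
Multiplying by (1 + t^2 + t^5) gives running coefficients 1,0,3,0,3,1 for degrees 0…5.
Finally multiplying by (1 + t^2 + t^3), the product of all factors after the first has coefficients 1,0,4,1,6,4 for degrees 0…5.
[t^5] = 2·4 − 1·6 − 1·1 = 1.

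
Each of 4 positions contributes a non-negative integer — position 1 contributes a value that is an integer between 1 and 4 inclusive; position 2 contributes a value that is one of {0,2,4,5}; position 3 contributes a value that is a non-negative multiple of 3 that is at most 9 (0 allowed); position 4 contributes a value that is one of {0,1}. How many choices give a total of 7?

The generating function for the choices is (t + t² + t³ + t⁴)·(1 + t² + t⁴ + t⁵)·(1 + t³ + t⁶ + t⁹)·(1 + t); the count is [t⁷].
(t + t² + t³ + t⁴) has coefficients 0,1,1,1,1 for degrees 0…4.
(1 + t² + t⁴ + t⁵) has coefficients 1,0,1,0,1,1,0,0 for degrees 0…7.
Multiplying by (1 + t³ + t⁶ + t⁹) gives running coefficients 1,0,1,1,1,2,1,1 for degrees 0…7.
Finally multiplying by (1 + t), the product of all factors after the first has coefficients 1,1,1,2,2,3,3,2 for degrees 0…7.
[t⁷] = 1·3 + 1·3 + 1·2 + 1·2 = 10.

10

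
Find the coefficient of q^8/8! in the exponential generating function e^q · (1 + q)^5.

The EGF product rule gives c_8 = Σ_{k_1+k_2=8} C(8; k_1,k_2) · ∏ g_i(k_i), where e^q gives (1)^k; (1+q)^5 gives the falling factorial (5)_k.
g_1(k) for k = 0…8: 1, 1, 1, 1, 1, 1, 1, 1, 1.
g_2(k) for k = 0…8: 1, 5, 20, 60, 120, 120, 0, 0, 0.
c_8 = Σ_k C(8,k)·g_1(k)·g_2(8−k) = 56·1·120 + 70·1·120 + 56·1·60 + 28·1·20 + 8·1·5 + 1·1·1 = 6720 + 8400 + 3360 + 560 + 40 + 1 = 19081.

19081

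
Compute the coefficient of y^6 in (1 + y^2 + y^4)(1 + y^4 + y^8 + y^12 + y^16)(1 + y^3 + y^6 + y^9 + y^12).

2

(1 + y^2 + y^4) has coefficients 1,0,1,0,1 for degrees 0…4.
(1 + y^4 + y^8 + y^12 + y^16) has coefficients 1,0,0,0,1,0,0 for degrees 0…6.
Finally multiplying by (1 + y^3 + y^6 + y^9 + y^12), the product of all factors after the first has coefficients 1,0,0,1,1,0,1 for degrees 0…6.
[y^6] = 1·1 + 1·1 + 1·0 = 2.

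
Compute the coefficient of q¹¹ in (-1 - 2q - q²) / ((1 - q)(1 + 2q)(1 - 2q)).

-4436

Partial fractions give a closed form: a_n = (4/3)·1^n + (-1/12)·(-2)^n + (-9/4)·2^n.
At n = 11: a_11 = -4436.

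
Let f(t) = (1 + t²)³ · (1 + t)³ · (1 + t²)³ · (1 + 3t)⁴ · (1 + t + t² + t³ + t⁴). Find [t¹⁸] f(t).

(1 + t²)³ has coefficients 1,0,3,0,3,0,1 for degrees 0…6.
(1 + t)³ has coefficients 1,3,3,1,0,0,0,0,0,0,0,0,0,0,0,0,0,0,0 for degrees 0…18.
Multiplying by (1 + t²)³ gives running coefficients 1,3,6,10,12,12,10,6,3,1,0,0,0,0,0,0,0,0,0 for degrees 0…18.
Multiplying by (1 + 3t)⁴ gives running coefficients 1,15,96,352,861,1587,2368,2880,2883,2413,1632,864,351,81,0,0,0,0,0 for degrees 0…18.
Finally multiplying by (1 + t + t² + t³ + t⁴), the product of all factors after the first has coefficients 1,16,112,464,1325,2911,5264,8048,10579,12131,12176,10672,8143,5341,2928,1296,432,81,0 for degrees 0…18.
[t¹⁸] = 1·0 + 3·432 + 3·2928 + 1·8143 = 18223.

18223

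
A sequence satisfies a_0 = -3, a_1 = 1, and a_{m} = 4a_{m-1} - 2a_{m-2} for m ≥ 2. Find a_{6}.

1544

The ordinary generating function has denominator 1 - 4t + 2t^2.
Iterating the recurrence: a_0,…,a_{6} = -3, 1, 10, 38, 132, 452, 1544.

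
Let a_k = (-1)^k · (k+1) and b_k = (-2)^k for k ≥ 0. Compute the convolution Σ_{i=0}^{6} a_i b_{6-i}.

Write out a_i and b_{6-i} for i = 0,…,6 and sum the products.
Σ = 1·64 − 2·(-32) + 3·16 − 4·(-8) + 5·4 − 6·(-2) + 7·1 = 247.

247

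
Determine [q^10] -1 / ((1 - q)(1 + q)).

-1

Partial fractions give a closed form: a_n = (-1/2)·1^n + (-1/2)·(-1)^n.
At n = 10: a_10 = -1.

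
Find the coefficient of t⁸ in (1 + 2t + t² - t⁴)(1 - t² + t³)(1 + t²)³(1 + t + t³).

(1 + 2t + t² - t⁴) has coefficients 1,2,1,0,-1 for degrees 0…4.
(1 - t² + t³) has coefficients 1,0,-1,1,0,0,0,0,0 for degrees 0…8.
Multiplying by (1 + t²)³ gives running coefficients 1,0,2,1,0,3,-2,3,-1 for degrees 0…8.
Finally multiplying by (1 + t + t³), the product of all factors after the first has coefficients 1,1,2,4,1,5,2,1,5 for degrees 0…8.
[t⁸] = 1·5 + 2·1 + 1·2 − 1·1 = 8.

8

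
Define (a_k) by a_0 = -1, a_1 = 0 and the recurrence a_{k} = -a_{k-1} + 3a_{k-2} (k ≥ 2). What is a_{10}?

-1524

The ordinary generating function has denominator 1 + z - 3z^2.
Iterating the recurrence: a_0,…,a_{10} = -1, 0, -3, 3, -12, 21, -57, 120, -291, 651, -1524.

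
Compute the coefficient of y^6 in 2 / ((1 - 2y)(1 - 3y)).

The denominator gives the recurrence a_n = 5a_(n−1) − 6a_(n−2) for n ≥ 2; the numerator fixes a_0 = 2, a_1 = 10.
Iterating: 2, 10, 38, 130, 422, 1330, 4118, so a_6 = 4118.

4118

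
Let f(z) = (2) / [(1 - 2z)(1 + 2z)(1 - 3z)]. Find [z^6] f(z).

2522

Partial fractions give a closed form: a_n = (-2)·2^n + (2/5)·(-2)^n + (18/5)·3^n.
At n = 6: a_6 = 2522.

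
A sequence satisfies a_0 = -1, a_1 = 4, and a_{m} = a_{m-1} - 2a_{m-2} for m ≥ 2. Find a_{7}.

38

The ordinary generating function has denominator 1 - x + 2x^2.
Iterating the recurrence: a_0,…,a_{7} = -1, 4, 6, -2, -14, -10, 18, 38.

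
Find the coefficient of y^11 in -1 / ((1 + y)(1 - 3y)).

-132860

Partial fractions give a closed form: a_n = (-1/4)·(-1)^n + (-3/4)·3^n.
At n = 11: a_11 = -132860.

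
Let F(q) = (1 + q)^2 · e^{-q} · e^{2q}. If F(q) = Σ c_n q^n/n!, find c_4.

The EGF product rule gives c_4 = Σ_{k_1+k_2+k_3=4} C(4; k_1,k_2,k_3) · ∏ g_i(k_i), where (1+q)^2 gives the falling factorial (2)_k; e^{-q} gives (-1)^k; e^{2q} gives (2)^k.
g_1(k) for k = 0…4: 1, 2, 2, 0, 0.
g_2(k) for k = 0…4: 1, -1, 1, -1, 1.
g_3(k) for k = 0…4: 1, 2, 4, 8, 16.
First combine the last two factors: h(k) = Σ_j C(k,j)·g_2(j)·g_3(k−j) for k = 0…4: 1, 1, 1, 1, 1.
c_4 = Σ_k C(4,k)·g_1(k)·h(4−k) = 1·1·1 + 4·2·1 + 6·2·1 = 1 + 8 + 12 = 21.

21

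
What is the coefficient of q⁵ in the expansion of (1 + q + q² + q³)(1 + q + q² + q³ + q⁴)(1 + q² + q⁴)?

(1 + q + q² + q³) has coefficients 1,1,1,1 for degrees 0…3.
(1 + q + q² + q³ + q⁴) has coefficients 1,1,1,1,1,0 for degrees 0…5.
Finally multiplying by (1 + q² + q⁴), the product of all factors after the first has coefficients 1,1,2,2,3,2 for degrees 0…5.
[q⁵] = 1·2 + 1·3 + 1·2 + 1·2 = 9.

9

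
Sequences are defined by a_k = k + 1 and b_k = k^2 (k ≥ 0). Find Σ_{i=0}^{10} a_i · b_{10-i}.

Write out a_i and b_{10-i} for i = 0,…,10 and sum the products.
Σ = 1·100 + 2·81 + 3·64 + 4·49 + 5·36 + 6·25 + 7·16 + 8·9 + 9·4 + 10·1 + 11·0 = 1210.

1210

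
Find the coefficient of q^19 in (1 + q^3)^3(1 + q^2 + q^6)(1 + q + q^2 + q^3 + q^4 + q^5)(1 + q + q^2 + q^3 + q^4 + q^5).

24

(1 + q^3)^3 has coefficients 1,0,0,3,0,0,3,0,0,1 for degrees 0…9.
(1 + q^2 + q^6) has coefficients 1,0,1,0,0,0,1,0,0,0,0,0,0,0,0,0,0,0,0,0 for degrees 0…19.
Multiplying by (1 + q + q^2 + q^3 + q^4 + q^5) gives running coefficients 1,1,2,2,2,2,2,2,1,1,1,1,0,0,0,0,0,0,0,0 for degrees 0…19.
Finally multiplying by (1 + q + q^2 + q^3 + q^4 + q^5), the product of all factors after the first has coefficients 1,2,4,6,8,10,11,12,11,10,9,8,6,4,3,2,1,0,0,0 for degrees 0…19.
[q^19] = 1·0 + 3·1 + 3·4 + 1·9 = 24.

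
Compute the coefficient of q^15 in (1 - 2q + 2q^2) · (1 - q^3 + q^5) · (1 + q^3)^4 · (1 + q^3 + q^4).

(1 - 2q + 2q^2) has coefficients 1,-2,2 for degrees 0…2.
(1 - q^3 + q^5) has coefficients 1,0,0,-1,0,1,0,0,0,0,0,0,0,0,0,0 for degrees 0…15.
Multiplying by (1 + q^3)^4 gives running coefficients 1,0,0,3,0,1,2,0,4,-2,0,6,-3,0,4,-1 for degrees 0…15.
Finally multiplying by (1 + q^3 + q^4), the product of all factors after the first has coefficients 1,0,0,4,1,1,5,3,5,1,2,10,-1,-2,10,2 for degrees 0…15.
[q^15] = 1·2 − 2·10 + 2·(-2) = -22.

-22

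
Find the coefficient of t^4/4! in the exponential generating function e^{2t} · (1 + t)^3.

The EGF product rule gives c_4 = Σ_{k_1+k_2=4} C(4; k_1,k_2) · ∏ g_i(k_i), where e^{2t} gives (2)^k; (1+t)^3 gives the falling factorial (3)_k.
g_1(k) for k = 0…4: 1, 2, 4, 8, 16.
g_2(k) for k = 0…4: 1, 3, 6, 6, 0.
c_4 = Σ_k C(4,k)·g_1(k)·g_2(4−k) = 4·2·6 + 6·4·6 + 4·8·3 + 1·16·1 = 48 + 144 + 96 + 16 = 304.

304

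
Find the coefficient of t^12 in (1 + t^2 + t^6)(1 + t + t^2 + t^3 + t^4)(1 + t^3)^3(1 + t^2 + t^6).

33

(1 + t^2 + t^6) has coefficients 1,0,1,0,0,0,1 for degrees 0…6.
(1 + t + t^2 + t^3 + t^4) has coefficients 1,1,1,1,1,0,0,0,0,0,0,0,0 for degrees 0…12.
Multiplying by (1 + t^3)^3 gives running coefficients 1,1,1,4,4,3,6,6,3,4,4,1,1 for degrees 0…12.
Finally multiplying by (1 + t^2 + t^6), the product of all factors after the first has coefficients 1,1,2,5,5,7,11,10,10,14,11,8,11 for degrees 0…12.
[t^12] = 1·11 + 1·11 + 1·11 = 33.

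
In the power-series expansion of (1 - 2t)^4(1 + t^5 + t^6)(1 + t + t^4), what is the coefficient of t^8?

24

(1 - 2t)^4 has coefficients 1,-8,24,-32,16 for degrees 0…4.
(1 + t^5 + t^6) has coefficients 1,0,0,0,0,1,1,0,0 for degrees 0…8.
Finally multiplying by (1 + t + t^4), the product of all factors after the first has coefficients 1,1,0,0,1,1,2,1,0 for degrees 0…8.
[t^8] = 1·0 − 8·1 + 24·2 − 32·1 + 16·1 = 24.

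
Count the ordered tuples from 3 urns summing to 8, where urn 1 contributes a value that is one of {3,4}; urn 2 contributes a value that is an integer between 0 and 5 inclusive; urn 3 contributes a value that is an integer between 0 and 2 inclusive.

6

The generating function for the choices is (q^3 + q^4)·(1 + q + q^2 + q^3 + q^4 + q^5)·(1 + q + q^2); the count is [q^8].
(q^3 + q^4) has coefficients 0,0,0,1,1 for degrees 0…4.
(1 + q + q^2 + q^3 + q^4 + q^5) has coefficients 1,1,1,1,1,1,0,0,0 for degrees 0…8.
Finally multiplying by (1 + q + q^2), the product of all factors after the first has coefficients 1,2,3,3,3,3,2,1,0 for degrees 0…8.
[q^8] = 1·3 + 1·3 = 6.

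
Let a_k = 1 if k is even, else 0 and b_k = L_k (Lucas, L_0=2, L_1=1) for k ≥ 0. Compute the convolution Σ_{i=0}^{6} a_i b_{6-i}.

30

Write out a_i and b_{6-i} for i = 0,…,6 and sum the products.
Σ = 1·18 + 0·11 + 1·7 + 0·4 + 1·3 + 0·1 + 1·2 = 30.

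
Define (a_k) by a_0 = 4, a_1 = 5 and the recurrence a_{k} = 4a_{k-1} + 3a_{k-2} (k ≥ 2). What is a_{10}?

6711536

The ordinary generating function has denominator 1 - 4y - 3y^2.
Iterating the recurrence: a_0,…,a_{10} = 4, 5, 32, 143, 668, 3101, 14408, 66935, 310964, 1444661, 6711536.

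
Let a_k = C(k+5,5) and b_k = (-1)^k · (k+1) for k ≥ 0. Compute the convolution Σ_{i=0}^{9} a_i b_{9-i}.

728

The convolution is the t^9 coefficient of A(t)B(t).
Σ = 1·(-10) + 6·9 + 21·(-8) + 56·7 + 126·(-6) + 252·5 + 462·(-4) + 792·3 + 1287·(-2) + 2002·1 = 728.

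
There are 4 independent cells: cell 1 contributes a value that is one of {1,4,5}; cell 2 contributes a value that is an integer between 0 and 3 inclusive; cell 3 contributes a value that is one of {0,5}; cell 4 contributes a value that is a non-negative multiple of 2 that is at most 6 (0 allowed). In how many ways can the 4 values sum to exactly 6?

6

The generating function for the choices is (z + z^4 + z^5)·(1 + z + z^2 + z^3)·(1 + z^5)·(1 + z^2 + z^4 + z^6); the count is [z^6].
(z + z^4 + z^5) has coefficients 0,1,0,0,1,1 for degrees 0…5.
(1 + z + z^2 + z^3) has coefficients 1,1,1,1,0,0,0 for degrees 0…6.
Multiplying by (1 + z^5) gives running coefficients 1,1,1,1,0,1,1 for degrees 0…6.
Finally multiplying by (1 + z^2 + z^4 + z^6), the product of all factors after the first has coefficients 1,1,2,2,2,3,3 for degrees 0…6.
[z^6] = 1·3 + 1·2 + 1·1 = 6.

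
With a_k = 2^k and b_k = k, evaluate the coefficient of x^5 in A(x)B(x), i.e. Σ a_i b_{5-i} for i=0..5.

57

Write out a_i and b_{5-i} for i = 0,…,5 and sum the products.
Σ = 1·5 + 2·4 + 4·3 + 8·2 + 16·1 + 32·0 = 57.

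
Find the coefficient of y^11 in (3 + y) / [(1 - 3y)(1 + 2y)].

The denominator gives the recurrence a_n = a_(n−1) + 6a_(n−2) for n ≥ 3; the numerator fixes a_0 = 3, a_1 = 4, a_2 = 22.
Iterating: 3, 4, 22, 46, 178, 454, 1522, 4246, 13378, 38854, 119122, 352246, so a_11 = 352246.

352246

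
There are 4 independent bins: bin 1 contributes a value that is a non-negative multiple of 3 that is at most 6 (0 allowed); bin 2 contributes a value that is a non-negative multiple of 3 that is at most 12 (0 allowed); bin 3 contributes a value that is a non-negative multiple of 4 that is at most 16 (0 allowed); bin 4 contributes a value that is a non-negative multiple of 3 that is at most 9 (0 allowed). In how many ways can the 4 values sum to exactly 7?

3

The generating function for the choices is (1 + t³ + t⁶)·(1 + t³ + t⁶ + t⁹ + t¹²)·(1 + t⁴ + t⁸ + t¹² + t¹⁶)·(1 + t³ + t⁶ + t⁹); the count is [t⁷].
(1 + t³ + t⁶) has coefficients 1,0,0,1,0,0,1 for degrees 0…6.
(1 + t³ + t⁶ + t⁹ + t¹²) has coefficients 1,0,0,1,0,0,1,0 for degrees 0…7.
Multiplying by (1 + t⁴ + t⁸ + t¹² + t¹⁶) gives running coefficients 1,0,0,1,1,0,1,1 for degrees 0…7.
Finally multiplying by (1 + t³ + t⁶ + t⁹), the product of all factors after the first has coefficients 1,0,0,2,1,0,3,2 for degrees 0…7.
[t⁷] = 1·2 + 1·1 + 1·0 = 3.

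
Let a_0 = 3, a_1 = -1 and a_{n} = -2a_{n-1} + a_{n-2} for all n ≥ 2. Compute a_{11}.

-12875

The ordinary generating function has denominator 1 + 2x - x^2.
Iterating the recurrence: a_0,…,a_{11} = 3, -1, 5, -11, 27, -65, 157, -379, 915, -2209, 5333, -12875.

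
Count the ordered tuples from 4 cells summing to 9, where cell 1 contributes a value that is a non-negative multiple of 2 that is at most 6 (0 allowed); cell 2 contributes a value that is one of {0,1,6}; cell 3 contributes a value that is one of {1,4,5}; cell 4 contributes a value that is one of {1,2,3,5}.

The generating function for the choices is (1 + z^2 + z^4 + z^6)·(1 + z + z^6)·(z + z^4 + z^5)·(z + z^2 + z^3 + z^5); the count is [z^9].
(1 + z^2 + z^4 + z^6) has coefficients 1,0,1,0,1,0,1 for degrees 0…6.
(1 + z + z^6) has coefficients 1,1,0,0,0,0,1,0,0,0 for degrees 0…9.
Multiplying by (z + z^4 + z^5) gives running coefficients 0,1,1,0,1,2,1,1,0,0 for degrees 0…9.
Finally multiplying by (z + z^2 + z^3 + z^5), the product of all factors after the first has coefficients 0,0,1,2,2,2,4,5,4,3 for degrees 0…9.
[z^9] = 1·3 + 1·5 + 1·2 + 1·2 = 12.

12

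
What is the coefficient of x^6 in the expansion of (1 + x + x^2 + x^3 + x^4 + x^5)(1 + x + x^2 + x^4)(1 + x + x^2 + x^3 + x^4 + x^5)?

19

(1 + x + x^2 + x^3 + x^4 + x^5) has coefficients 1,1,1,1,1,1 for degrees 0…5.
(1 + x + x^2 + x^4) has coefficients 1,1,1,0,1,0,0 for degrees 0…6.
Finally multiplying by (1 + x + x^2 + x^3 + x^4 + x^5), the product of all factors after the first has coefficients 1,2,3,3,4,4,3 for degrees 0…6.
[x^6] = 1·3 + 1·4 + 1·4 + 1·3 + 1·3 + 1·2 = 19.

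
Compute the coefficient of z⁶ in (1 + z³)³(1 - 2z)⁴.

(1 + z³)³ has coefficients 1,0,0,3,0,0,3 for degrees 0…6.
(1 - 2z)⁴ has coefficients 1,-8,24,-32,16,0,0 for degrees 0…6.
[z⁶] = 1·0 + 3·(-32) + 3·1 = -93.

-93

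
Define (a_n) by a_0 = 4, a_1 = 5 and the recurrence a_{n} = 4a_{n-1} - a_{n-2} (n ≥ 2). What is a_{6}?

3064

The ordinary generating function has denominator 1 - 4t + t^2.
Iterating the recurrence: a_0,…,a_{6} = 4, 5, 16, 59, 220, 821, 3064.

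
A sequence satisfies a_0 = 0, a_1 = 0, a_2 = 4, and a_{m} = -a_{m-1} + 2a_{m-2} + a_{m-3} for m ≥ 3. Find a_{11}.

The ordinary generating function has denominator 1 + z - 2z^2 - z^3.
Iterating the recurrence: a_0,…,a_{11} = 0, 0, 4, -4, 12, -16, 36, -56, 112, -188, 356, -620.

-620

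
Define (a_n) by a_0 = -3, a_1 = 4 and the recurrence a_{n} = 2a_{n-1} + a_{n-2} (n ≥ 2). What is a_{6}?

The ordinary generating function has denominator 1 - 2x - x^2.
Iterating the recurrence: a_0,…,a_{6} = -3, 4, 5, 14, 33, 80, 193.

193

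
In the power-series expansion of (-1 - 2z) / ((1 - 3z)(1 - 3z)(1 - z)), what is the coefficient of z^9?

-447789

The denominator gives the recurrence a_n = 7a_(n−1) − 15a_(n−2) + 9a_(n−3) for n ≥ 3; the numerator fixes a_0 = -1, a_1 = -9, a_2 = -48.
Iterating: -1, -9, -48, -210, -831, -3099, -11118, -38820, -132861, -447789, so a_9 = -447789.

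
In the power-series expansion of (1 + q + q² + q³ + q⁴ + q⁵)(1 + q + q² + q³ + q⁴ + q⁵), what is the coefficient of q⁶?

(1 + q + q² + q³ + q⁴ + q⁵) has coefficients 1,1,1,1,1,1 for degrees 0…5.
(1 + q + q² + q³ + q⁴ + q⁵) has coefficients 1,1,1,1,1,1,0 for degrees 0…6.
[q⁶] = 1·0 + 1·1 + 1·1 + 1·1 + 1·1 + 1·1 = 5.

5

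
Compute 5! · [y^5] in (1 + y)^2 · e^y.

The EGF product rule gives c_5 = Σ_{k_1+k_2=5} C(5; k_1,k_2) · ∏ g_i(k_i), where (1+y)^2 gives the falling factorial (2)_k; e^y gives (1)^k.
g_1(k) for k = 0…5: 1, 2, 2, 0, 0, 0.
g_2(k) for k = 0…5: 1, 1, 1, 1, 1, 1.
c_5 = Σ_k C(5,k)·g_1(k)·g_2(5−k) = 1·1·1 + 5·2·1 + 10·2·1 = 1 + 10 + 20 = 31.

31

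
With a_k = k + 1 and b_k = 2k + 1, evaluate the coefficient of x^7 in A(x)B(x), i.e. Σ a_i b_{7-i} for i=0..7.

This is [x^7] in the product of the two ordinary generating functions.
Σ = 1·15 + 2·13 + 3·11 + 4·9 + 5·7 + 6·5 + 7·3 + 8·1 = 204.

204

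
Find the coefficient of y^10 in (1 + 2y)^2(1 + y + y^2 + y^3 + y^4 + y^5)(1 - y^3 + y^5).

5

(1 + 2y)^2 has coefficients 1,4,4 for degrees 0…2.
(1 + y + y^2 + y^3 + y^4 + y^5) has coefficients 1,1,1,1,1,1,0,0,0,0,0 for degrees 0…10.
Finally multiplying by (1 - y^3 + y^5), the product of all factors after the first has coefficients 1,1,1,0,0,1,0,0,0,1,1 for degrees 0…10.
[y^10] = 1·1 + 4·1 + 4·0 = 5.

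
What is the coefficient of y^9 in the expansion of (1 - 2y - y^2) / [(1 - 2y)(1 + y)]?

-86

The denominator gives the recurrence a_n = a_(n−1) + 2a_(n−2) for n ≥ 3; the numerator fixes a_0 = 1, a_1 = -1, a_2 = 0.
Iterating: 1, -1, 0, -2, -2, -6, -10, -22, -42, -86, so a_9 = -86.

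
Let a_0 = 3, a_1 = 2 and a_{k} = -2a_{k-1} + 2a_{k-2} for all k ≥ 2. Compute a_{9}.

The ordinary generating function has denominator 1 + 2q - 2q^2.
Iterating the recurrence: a_0,…,a_{9} = 3, 2, 2, 0, 4, -8, 24, -64, 176, -480.

-480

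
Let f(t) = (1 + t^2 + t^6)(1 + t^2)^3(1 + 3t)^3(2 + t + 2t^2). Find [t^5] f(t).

(1 + t^2 + t^6) has coefficients 1,0,1,0,0,0 for degrees 0…5.
(1 + t^2)^3 has coefficients 1,0,3,0,3,0 for degrees 0…5.
Multiplying by (1 + 3t)^3 gives running coefficients 1,9,30,54,84,108 for degrees 0…5.
Finally multiplying by (2 + t + 2t^2), the product of all factors after the first has coefficients 2,19,71,156,282,408 for degrees 0…5.
[t^5] = 1·408 + 1·156 = 564.

564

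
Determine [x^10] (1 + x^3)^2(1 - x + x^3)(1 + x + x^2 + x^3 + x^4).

3

(1 + x^3)^2 has coefficients 1,0,0,2,0,0,1 for degrees 0…6.
(1 - x + x^3) has coefficients 1,-1,0,1,0,0,0,0,0,0,0 for degrees 0…10.
Finally multiplying by (1 + x + x^2 + x^3 + x^4), the product of all factors after the first has coefficients 1,0,0,1,1,0,1,1,0,0,0 for degrees 0…10.
[x^10] = 1·0 + 2·1 + 1·1 = 3.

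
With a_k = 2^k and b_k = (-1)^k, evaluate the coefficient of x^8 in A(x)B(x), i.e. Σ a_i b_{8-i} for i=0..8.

171

Write out a_i and b_{8-i} for i = 0,…,8 and sum the products.
Σ = 1·1 + 2·(-1) + 4·1 + 8·(-1) + 16·1 + 32·(-1) + 64·1 + 128·(-1) + 256·1 = 171.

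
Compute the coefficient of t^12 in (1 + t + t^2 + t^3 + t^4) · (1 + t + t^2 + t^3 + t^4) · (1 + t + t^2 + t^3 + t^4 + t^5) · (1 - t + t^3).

(1 + t + t^2 + t^3 + t^4) has coefficients 1,1,1,1,1 for degrees 0…4.
(1 + t + t^2 + t^3 + t^4) has coefficients 1,1,1,1,1,0,0,0,0,0,0,0,0 for degrees 0…12.
Multiplying by (1 + t + t^2 + t^3 + t^4 + t^5) gives running coefficients 1,2,3,4,5,5,4,3,2,1,0,0,0 for degrees 0…12.
Finally multiplying by (1 - t + t^3), the product of all factors after the first has coefficients 1,1,1,2,3,3,3,4,4,3,2,2,1 for degrees 0…12.
[t^12] = 1·1 + 1·2 + 1·2 + 1·3 + 1·4 = 12.

12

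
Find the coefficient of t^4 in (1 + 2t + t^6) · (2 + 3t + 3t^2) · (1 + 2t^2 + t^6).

18

(1 + 2t + t^6) has coefficients 1,2,0,0,0 for degrees 0…4.
(2 + 3t + 3t^2) has coefficients 2,3,3,0,0 for degrees 0…4.
Finally multiplying by (1 + 2t^2 + t^6), the product of all factors after the first has coefficients 2,3,7,6,6 for degrees 0…4.
[t^4] = 1·6 + 2·6 = 18.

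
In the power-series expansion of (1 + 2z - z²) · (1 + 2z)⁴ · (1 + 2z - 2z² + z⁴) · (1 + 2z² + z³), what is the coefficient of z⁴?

(1 + 2z - z²) has coefficients 1,2,-1 for degrees 0…2.
(1 + 2z)⁴ has coefficients 1,8,24,32,16 for degrees 0…4.
Multiplying by (1 + 2z - 2z² + z⁴) gives running coefficients 1,10,38,64,33 for degrees 0…4.
Finally multiplying by (1 + 2z² + z³), the product of all factors after the first has coefficients 1,10,40,85,119 for degrees 0…4.
[z⁴] = 1·119 + 2·85 − 1·40 = 249.

249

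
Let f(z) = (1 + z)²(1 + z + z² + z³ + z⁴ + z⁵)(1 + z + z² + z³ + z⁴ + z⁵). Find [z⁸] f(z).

(1 + z)² has coefficients 1,2,1 for degrees 0…2.
(1 + z + z² + z³ + z⁴ + z⁵) has coefficients 1,1,1,1,1,1,0,0,0 for degrees 0…8.
Finally multiplying by (1 + z + z² + z³ + z⁴ + z⁵), the product of all factors after the first has coefficients 1,2,3,4,5,6,5,4,3 for degrees 0…8.
[z⁸] = 1·3 + 2·4 + 1·5 = 16.

16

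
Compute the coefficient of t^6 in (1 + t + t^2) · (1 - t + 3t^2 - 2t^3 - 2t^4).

-2

(1 + t + t^2) has coefficients 1,1,1 for degrees 0…2.
(1 - t + 3t^2 - 2t^3 - 2t^4) has coefficients 1,-1,3,-2,-2,0,0 for degrees 0…6.
[t^6] = 1·0 + 1·0 + 1·(-2) = -2.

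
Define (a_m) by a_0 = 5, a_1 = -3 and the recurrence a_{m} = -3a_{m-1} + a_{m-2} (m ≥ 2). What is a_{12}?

The ordinary generating function has denominator 1 + 3y - y^2.
Iterating the recurrence: a_0,…,a_{12} = 5, -3, 14, -45, 149, -492, 1625, -5367, 17726, -58545, 193361, -638628, 2109245.

2109245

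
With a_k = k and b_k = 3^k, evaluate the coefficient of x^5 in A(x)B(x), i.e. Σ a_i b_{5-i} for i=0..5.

Write out a_i and b_{5-i} for i = 0,…,5 and sum the products.
Σ = 0·243 + 1·81 + 2·27 + 3·9 + 4·3 + 5·1 = 179.

179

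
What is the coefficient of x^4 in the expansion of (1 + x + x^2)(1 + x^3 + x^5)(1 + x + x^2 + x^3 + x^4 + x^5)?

5

(1 + x + x^2) has coefficients 1,1,1 for degrees 0…2.
(1 + x^3 + x^5) has coefficients 1,0,0,1,0 for degrees 0…4.
Finally multiplying by (1 + x + x^2 + x^3 + x^4 + x^5), the product of all factors after the first has coefficients 1,1,1,2,2 for degrees 0…4.
[x^4] = 1·2 + 1·2 + 1·1 = 5.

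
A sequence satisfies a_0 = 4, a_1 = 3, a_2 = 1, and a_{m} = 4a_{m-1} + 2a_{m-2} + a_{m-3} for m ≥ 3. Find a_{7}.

5519

The ordinary generating function has denominator 1 - 4q - 2q^2 - q^3.
Iterating the recurrence: a_0,…,a_{7} = 4, 3, 1, 14, 61, 273, 1228, 5519.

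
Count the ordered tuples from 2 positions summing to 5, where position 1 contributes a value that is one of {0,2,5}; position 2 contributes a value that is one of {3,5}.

The generating function for the choices is (1 + t² + t⁵)·(t³ + t⁵); the count is [t⁵].
(1 + t² + t⁵) has coefficients 1,0,1,0,0,1 for degrees 0…5.
(t³ + t⁵) has coefficients 0,0,0,1,0,1 for degrees 0…5.
[t⁵] = 1·1 + 1·1 + 1·0 = 2.

2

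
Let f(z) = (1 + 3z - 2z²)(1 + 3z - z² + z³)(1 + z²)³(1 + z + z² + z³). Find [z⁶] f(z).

62

(1 + 3z - 2z²) has coefficients 1,3,-2 for degrees 0…2.
(1 + 3z - z² + z³) has coefficients 1,3,-1,1,0,0,0 for degrees 0…6.
Multiplying by (1 + z²)³ gives running coefficients 1,3,2,10,0,12,-2 for degrees 0…6.
Finally multiplying by (1 + z + z² + z³), the product of all factors after the first has coefficients 1,4,6,16,15,24,20 for degrees 0…6.
[z⁶] = 1·20 + 3·24 − 2·15 = 62.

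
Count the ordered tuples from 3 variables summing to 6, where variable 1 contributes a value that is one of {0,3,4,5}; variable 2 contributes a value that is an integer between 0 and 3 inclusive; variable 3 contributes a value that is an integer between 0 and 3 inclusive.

10

The generating function for the choices is (1 + q^3 + q^4 + q^5)·(1 + q + q^2 + q^3)·(1 + q + q^2 + q^3); the count is [q^6].
(1 + q^3 + q^4 + q^5) has coefficients 1,0,0,1,1,1 for degrees 0…5.
(1 + q + q^2 + q^3) has coefficients 1,1,1,1,0,0,0 for degrees 0…6.
Finally multiplying by (1 + q + q^2 + q^3), the product of all factors after the first has coefficients 1,2,3,4,3,2,1 for degrees 0…6.
[q^6] = 1·1 + 1·4 + 1·3 + 1·2 = 10.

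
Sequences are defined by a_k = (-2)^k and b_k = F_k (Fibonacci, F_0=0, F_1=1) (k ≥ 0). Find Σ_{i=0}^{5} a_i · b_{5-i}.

15

This is [x^5] in the product of the two ordinary generating functions.
Σ = 1·5 − 2·3 + 4·2 − 8·1 + 16·1 − 32·0 = 15.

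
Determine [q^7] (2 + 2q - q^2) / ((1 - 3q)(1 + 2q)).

3315

The denominator gives the recurrence a_n = a_(n−1) + 6a_(n−2) for n ≥ 3; the numerator fixes a_0 = 2, a_1 = 4, a_2 = 15.
Iterating: 2, 4, 15, 39, 129, 363, 1137, 3315, so a_7 = 3315.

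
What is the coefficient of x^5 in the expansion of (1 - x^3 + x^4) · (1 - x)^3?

-6

(1 - x^3 + x^4) has coefficients 1,0,0,-1,1 for degrees 0…4.
(1 - x)^3 has coefficients 1,-3,3,-1,0,0 for degrees 0…5.
[x^5] = 1·0 − 1·3 + 1·(-3) = -6.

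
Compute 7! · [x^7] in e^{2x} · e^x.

2187

The EGF product rule gives c_7 = Σ_{k_1+k_2=7} C(7; k_1,k_2) · ∏ g_i(k_i), where e^{2x} gives (2)^k; e^x gives (1)^k.
g_1(k) for k = 0…7: 1, 2, 4, 8, 16, 32, 64, 128.
g_2(k) for k = 0…7: 1, 1, 1, 1, 1, 1, 1, 1.
c_7 = Σ_k C(7,k)·g_1(k)·g_2(7−k) = 1·1·1 + 7·2·1 + 21·4·1 + 35·8·1 + 35·16·1 + 21·32·1 + 7·64·1 + 1·128·1 = 1 + 14 + 84 + 280 + 560 + 672 + 448 + 128 = 2187.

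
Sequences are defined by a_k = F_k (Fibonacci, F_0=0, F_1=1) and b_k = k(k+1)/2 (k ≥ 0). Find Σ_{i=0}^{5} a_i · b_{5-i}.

This is [x^5] in the product of the two ordinary generating functions.
Σ = 0·15 + 1·10 + 1·6 + 2·3 + 3·1 + 5·0 = 25.

25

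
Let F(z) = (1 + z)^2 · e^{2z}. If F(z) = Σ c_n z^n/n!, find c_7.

The EGF product rule gives c_7 = Σ_{k_1+k_2=7} C(7; k_1,k_2) · ∏ g_i(k_i), where (1+z)^2 gives the falling factorial (2)_k; e^{2z} gives (2)^k.
g_1(k) for k = 0…7: 1, 2, 2, 0, 0, 0, 0, 0.
g_2(k) for k = 0…7: 1, 2, 4, 8, 16, 32, 64, 128.
c_7 = Σ_k C(7,k)·g_1(k)·g_2(7−k) = 1·1·128 + 7·2·64 + 21·2·32 = 128 + 896 + 1344 = 2368.

2368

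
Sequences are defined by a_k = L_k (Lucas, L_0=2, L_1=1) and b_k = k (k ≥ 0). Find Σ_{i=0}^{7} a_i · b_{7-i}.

112

This is [x^7] in the product of the two ordinary generating functions.
Σ = 2·7 + 1·6 + 3·5 + 4·4 + 7·3 + 11·2 + 18·1 + 29·0 = 112.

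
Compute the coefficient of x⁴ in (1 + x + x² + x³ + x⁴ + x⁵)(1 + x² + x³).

3

(1 + x + x² + x³ + x⁴ + x⁵) has coefficients 1,1,1,1,1 for degrees 0…4.
(1 + x² + x³) has coefficients 1,0,1,1,0 for degrees 0…4.
[x⁴] = 1·0 + 1·1 + 1·1 + 1·0 + 1·1 = 3.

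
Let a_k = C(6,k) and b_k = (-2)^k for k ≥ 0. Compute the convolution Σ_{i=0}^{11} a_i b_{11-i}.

-32

This is [x^11] in the product of the two ordinary generating functions.
Σ = 1·(-2048) + 6·1024 + 15·(-512) + 20·256 + 15·(-128) + 6·64 + 1·(-32) + 0·16 + 0·(-8) + 0·4 + 0·(-2) + 0·1 = -32.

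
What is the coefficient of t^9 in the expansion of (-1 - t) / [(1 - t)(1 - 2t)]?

-1534

Partial fractions give a closed form: a_n = (2)·1^n + (-3)·2^n.
At n = 9: a_9 = -1534.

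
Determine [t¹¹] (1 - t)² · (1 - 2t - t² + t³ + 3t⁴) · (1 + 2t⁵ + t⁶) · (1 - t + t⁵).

(1 - t)² has coefficients 1,-2,1 for degrees 0…2.
(1 - 2t - t² + t³ + 3t⁴) has coefficients 1,-2,-1,1,3,0,0,0,0,0,0,0 for degrees 0…11.
Multiplying by (1 + 2t⁵ + t⁶) gives running coefficients 1,-2,-1,1,3,2,-3,-4,1,7,3,0 for degrees 0…11.
Finally multiplying by (1 - t + t⁵), the product of all factors after the first has coefficients 1,-3,1,2,2,0,-7,-2,6,9,-2,-6 for degrees 0…11.
[t¹¹] = 1·(-6) − 2·(-2) + 1·9 = 7.

7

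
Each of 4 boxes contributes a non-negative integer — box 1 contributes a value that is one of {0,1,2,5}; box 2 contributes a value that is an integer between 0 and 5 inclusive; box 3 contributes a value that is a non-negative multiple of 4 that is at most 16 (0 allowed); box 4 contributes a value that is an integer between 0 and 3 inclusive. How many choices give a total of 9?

The generating function for the choices is (1 + t + t² + t⁵)·(1 + t + t² + t³ + t⁴ + t⁵)·(1 + t⁴ + t⁸ + t¹² + t¹⁶)·(1 + t + t² + t³); the count is [t⁹].
(1 + t + t² + t⁵) has coefficients 1,1,1,0,0,1 for degrees 0…5.
(1 + t + t² + t³ + t⁴ + t⁵) has coefficients 1,1,1,1,1,1,0,0,0,0 for degrees 0…9.
Multiplying by (1 + t⁴ + t⁸ + t¹² + t¹⁶) gives running coefficients 1,1,1,1,2,2,1,1,2,2 for degrees 0…9.
Finally multiplying by (1 + t + t² + t³), the product of all factors after the first has coefficients 1,2,3,4,5,6,6,6,6,6 for degrees 0…9.
[t⁹] = 1·6 + 1·6 + 1·6 + 1·5 = 23.

23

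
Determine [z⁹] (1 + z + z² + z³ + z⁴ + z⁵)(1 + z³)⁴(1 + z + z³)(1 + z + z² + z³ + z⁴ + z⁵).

122

(1 + z + z² + z³ + z⁴ + z⁵) has coefficients 1,1,1,1,1,1 for degrees 0…5.
(1 + z³)⁴ has coefficients 1,0,0,4,0,0,6,0,0,4 for degrees 0…9.
Multiplying by (1 + z + z³) gives running coefficients 1,1,0,5,4,0,10,6,0,10 for degrees 0…9.
Finally multiplying by (1 + z + z² + z³ + z⁴ + z⁵), the product of all factors after the first has coefficients 1,2,2,7,11,11,20,25,25,30 for degrees 0…9.
[z⁹] = 1·30 + 1·25 + 1·25 + 1·20 + 1·11 + 1·11 = 122.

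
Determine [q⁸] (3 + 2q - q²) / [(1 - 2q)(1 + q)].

The denominator gives the recurrence a_n = a_(n−1) + 2a_(n−2) for n ≥ 3; the numerator fixes a_0 = 3, a_1 = 5, a_2 = 10.
Iterating: 3, 5, 10, 20, 40, 80, 160, 320, 640, so a_8 = 640.

640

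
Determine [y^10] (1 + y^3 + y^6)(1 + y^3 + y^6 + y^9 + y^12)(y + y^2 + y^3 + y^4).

6

(1 + y^3 + y^6) has coefficients 1,0,0,1,0,0,1 for degrees 0…6.
(1 + y^3 + y^6 + y^9 + y^12) has coefficients 1,0,0,1,0,0,1,0,0,1,0 for degrees 0…10.
Finally multiplying by (y + y^2 + y^3 + y^4), the product of all factors after the first has coefficients 0,1,1,1,2,1,1,2,1,1,2 for degrees 0…10.
[y^10] = 1·2 + 1·2 + 1·2 = 6.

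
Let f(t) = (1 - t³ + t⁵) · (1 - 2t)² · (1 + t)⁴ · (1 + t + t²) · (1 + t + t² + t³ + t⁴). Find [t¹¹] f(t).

-15

(1 - t³ + t⁵) has coefficients 1,0,0,-1,0,1 for degrees 0…5.
(1 - 2t)² has coefficients 1,-4,4,0,0,0,0,0,0,0,0,0 for degrees 0…11.
Multiplying by (1 + t)⁴ gives running coefficients 1,0,-6,-4,9,12,4,0,0,0,0,0 for degrees 0…11.
Multiplying by (1 + t + t²) gives running coefficients 1,1,-5,-10,-1,17,25,16,4,0,0,0 for degrees 0…11.
Finally multiplying by (1 + t + t² + t³ + t⁴), the product of all factors after the first has coefficients 1,2,-3,-13,-14,2,26,47,61,62,45,20 for degrees 0…11.
[t¹¹] = 1·20 − 1·61 + 1·26 = -15.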